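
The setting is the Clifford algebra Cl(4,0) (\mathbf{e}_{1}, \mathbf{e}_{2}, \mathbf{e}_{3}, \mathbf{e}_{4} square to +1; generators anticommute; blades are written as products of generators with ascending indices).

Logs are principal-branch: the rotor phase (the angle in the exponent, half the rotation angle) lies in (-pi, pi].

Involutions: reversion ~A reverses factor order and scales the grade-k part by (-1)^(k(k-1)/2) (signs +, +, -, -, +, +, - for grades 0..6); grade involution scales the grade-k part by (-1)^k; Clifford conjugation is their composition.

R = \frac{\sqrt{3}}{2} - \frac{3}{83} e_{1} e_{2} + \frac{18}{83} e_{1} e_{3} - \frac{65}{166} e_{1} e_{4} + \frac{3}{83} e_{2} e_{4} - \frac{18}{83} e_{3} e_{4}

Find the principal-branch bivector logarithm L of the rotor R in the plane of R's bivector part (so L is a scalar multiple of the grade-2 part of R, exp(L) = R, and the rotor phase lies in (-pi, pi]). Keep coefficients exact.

The scalar part of R is \frac{\sqrt{3}}{2}, and that scalar determines the rotor phase on the principal branch; recovering the unit plane as bivector-part over sine of the phase gives L = phase * plane.
Concretely: cos(phase) = \frac{\sqrt{3}}{2} gives phase = ±\frac{\pi}{6}, and since phase/sin(phase) is even the sign is immaterial: L = (phase/sin(phase)) * <R>_2 = (\frac{\pi}{3}) * <R>_2.
Answer: - \frac{\pi}{83} e_{1} e_{2} + \frac{6 \pi}{83} e_{1} e_{3} - \frac{65 \pi}{498} e_{1} e_{4} + \frac{\pi}{83} e_{2} e_{4} - \frac{6 \pi}{83} e_{3} e_{4}


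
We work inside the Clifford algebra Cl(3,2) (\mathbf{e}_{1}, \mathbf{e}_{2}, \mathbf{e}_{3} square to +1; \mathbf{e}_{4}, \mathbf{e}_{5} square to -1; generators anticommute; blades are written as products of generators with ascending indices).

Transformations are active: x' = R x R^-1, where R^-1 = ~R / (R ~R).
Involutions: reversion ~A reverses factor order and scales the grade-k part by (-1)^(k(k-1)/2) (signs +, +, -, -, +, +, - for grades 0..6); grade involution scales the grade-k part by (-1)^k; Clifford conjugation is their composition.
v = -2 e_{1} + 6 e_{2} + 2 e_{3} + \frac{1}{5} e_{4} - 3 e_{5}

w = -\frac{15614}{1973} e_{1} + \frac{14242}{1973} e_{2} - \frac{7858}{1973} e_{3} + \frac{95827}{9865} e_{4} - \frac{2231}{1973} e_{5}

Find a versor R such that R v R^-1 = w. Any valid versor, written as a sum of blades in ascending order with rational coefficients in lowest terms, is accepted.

Key observation: q(v) = q(w) = \frac{874}{25} (sandwiches preserve the norm), so R = v + w = -\frac{19560}{1973} e_{1} + \frac{26080}{1973} e_{2} - \frac{3912}{1973} e_{3} + \frac{19560}{1973} e_{4} - \frac{8150}{1973} e_{5} works whenever it is invertible — the component of v along it is kept and (v - w)/2 reverses, sending v to w.
Answer: -\frac{19560}{1973} e_{1} + \frac{26080}{1973} e_{2} - \frac{3912}{1973} e_{3} + \frac{19560}{1973} e_{4} - \frac{8150}{1973} e_{5}


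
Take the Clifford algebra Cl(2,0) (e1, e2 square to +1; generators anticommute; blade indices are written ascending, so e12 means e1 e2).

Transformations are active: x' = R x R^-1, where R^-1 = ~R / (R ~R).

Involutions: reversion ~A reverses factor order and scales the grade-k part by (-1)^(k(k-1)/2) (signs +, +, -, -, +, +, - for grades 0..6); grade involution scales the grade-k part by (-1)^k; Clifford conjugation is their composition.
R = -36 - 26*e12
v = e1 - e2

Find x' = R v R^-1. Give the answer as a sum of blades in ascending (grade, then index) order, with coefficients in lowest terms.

~R = -36 + 26*e12, and R ~R = 1972, so R^-1 = ~R / (1972).
R v = -10*e1 + 62*e2
Answer: -313/493*e1 - 623/493*e2


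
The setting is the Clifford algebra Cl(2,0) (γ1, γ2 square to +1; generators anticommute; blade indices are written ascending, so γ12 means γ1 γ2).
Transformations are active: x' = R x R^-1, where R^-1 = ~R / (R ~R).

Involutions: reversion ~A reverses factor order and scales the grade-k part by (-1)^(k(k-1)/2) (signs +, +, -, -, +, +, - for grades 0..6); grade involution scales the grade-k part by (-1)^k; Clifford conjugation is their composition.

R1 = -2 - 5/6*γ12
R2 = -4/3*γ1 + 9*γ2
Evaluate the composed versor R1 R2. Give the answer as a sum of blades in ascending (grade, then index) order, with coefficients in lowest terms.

Distribute over the terms of R1 (each basis-blade product reordered to ascending indices, repeated generators contracted through their squares):
(-2) R2 = 8/3*γ1 - 18*γ2
(-5/6*γ12) R2 = -15/2*γ1 - 10/9*γ2
Summing the partial products and collecting blades:
Answer: -29/6*γ1 - 172/9*γ2


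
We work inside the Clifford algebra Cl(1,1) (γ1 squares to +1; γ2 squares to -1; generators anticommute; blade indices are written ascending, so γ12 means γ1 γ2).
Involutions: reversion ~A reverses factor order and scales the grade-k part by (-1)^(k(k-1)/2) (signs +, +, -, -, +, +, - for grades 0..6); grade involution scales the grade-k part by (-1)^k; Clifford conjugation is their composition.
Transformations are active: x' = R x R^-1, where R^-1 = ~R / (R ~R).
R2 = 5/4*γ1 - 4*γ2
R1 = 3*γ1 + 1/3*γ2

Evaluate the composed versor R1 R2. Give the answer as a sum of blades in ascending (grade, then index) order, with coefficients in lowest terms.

Distribute over the terms of R1 (each basis-blade product reordered to ascending indices, repeated generators contracted through their squares):
(3*γ1) R2 = 15/4 - 12*γ12
(1/3*γ2) R2 = 4/3 - 5/12*γ12
Summing the partial products and collecting blades:
Answer: 61/12 - 149/12*γ12


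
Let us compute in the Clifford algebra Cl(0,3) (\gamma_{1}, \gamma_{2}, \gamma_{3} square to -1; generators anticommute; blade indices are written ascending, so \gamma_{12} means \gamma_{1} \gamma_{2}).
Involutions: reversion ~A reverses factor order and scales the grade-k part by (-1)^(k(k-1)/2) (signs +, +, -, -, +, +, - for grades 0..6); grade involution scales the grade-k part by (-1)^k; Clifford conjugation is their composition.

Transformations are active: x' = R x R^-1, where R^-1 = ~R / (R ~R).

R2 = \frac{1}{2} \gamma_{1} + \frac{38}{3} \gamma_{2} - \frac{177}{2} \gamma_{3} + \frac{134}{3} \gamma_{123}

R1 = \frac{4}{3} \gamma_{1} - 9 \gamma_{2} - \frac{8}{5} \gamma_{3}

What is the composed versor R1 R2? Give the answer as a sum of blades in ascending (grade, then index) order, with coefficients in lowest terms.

Distribute over the terms of R1 (each basis-blade product reordered to ascending indices, repeated generators contracted through their squares):
(\frac{4}{3} \gamma_{1}) R2 = -\frac{2}{3} + \frac{152}{9} \gamma_{12} - 118 \gamma_{13} - \frac{536}{9} \gamma_{23}
(-9 \gamma_{2}) R2 = 114 + \frac{9}{2} \gamma_{12} - 402 \gamma_{13} + \frac{1593}{2} \gamma_{23}
(-\frac{8}{5} \gamma_{3}) R2 = -\frac{708}{5} + \frac{1072}{15} \gamma_{12} + \frac{4}{5} \gamma_{13} + \frac{304}{15} \gamma_{23}
Summing the partial products and collecting blades:
Answer: -\frac{424}{15} + \frac{8357}{90} \gamma_{12} - \frac{2596}{5} \gamma_{13} + \frac{68149}{90} \gamma_{23}


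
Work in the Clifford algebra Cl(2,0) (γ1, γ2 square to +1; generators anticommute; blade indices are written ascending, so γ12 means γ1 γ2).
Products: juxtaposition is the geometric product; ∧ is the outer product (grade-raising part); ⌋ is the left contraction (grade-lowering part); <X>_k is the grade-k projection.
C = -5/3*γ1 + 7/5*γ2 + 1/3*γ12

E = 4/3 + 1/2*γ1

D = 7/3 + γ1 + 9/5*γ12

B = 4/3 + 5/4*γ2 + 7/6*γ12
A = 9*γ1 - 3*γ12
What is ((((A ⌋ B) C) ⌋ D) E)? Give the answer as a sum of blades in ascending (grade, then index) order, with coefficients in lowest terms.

step 1: 7/2 + 21/2*γ2
step 2: 147/10 - 28/3*γ1 + 49/10*γ2 + 56/3*γ12
step 3: -259/30 + 147/25*γ1 - 84/5*γ2 + 1323/50*γ12
step 4: -3857/450 + 1057/300*γ1 - 3563/100*γ2 + 1092/25*γ12
Answer: -3857/450 + 1057/300*γ1 - 3563/100*γ2 + 1092/25*γ12


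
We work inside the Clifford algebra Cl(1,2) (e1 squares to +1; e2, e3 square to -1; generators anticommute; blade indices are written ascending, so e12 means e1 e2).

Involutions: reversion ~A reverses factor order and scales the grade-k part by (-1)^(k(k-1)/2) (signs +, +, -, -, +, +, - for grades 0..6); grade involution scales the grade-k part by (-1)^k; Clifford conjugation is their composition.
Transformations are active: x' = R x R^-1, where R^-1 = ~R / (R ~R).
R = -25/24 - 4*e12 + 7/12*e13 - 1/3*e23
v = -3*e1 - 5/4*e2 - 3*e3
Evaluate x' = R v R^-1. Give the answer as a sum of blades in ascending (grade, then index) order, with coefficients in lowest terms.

~R = -25/24 + 4*e12 - 7/12*e13 + 1/3*e23, and R ~R = -8723/576, so R^-1 = ~R / (-8723/576).
R v = -1/8*e1 - 1123/96*e2 + 127/24*e3 + 659/48*e123
Answer: 2407/671*e1 - 3803/2684*e2 - 215/61*e3


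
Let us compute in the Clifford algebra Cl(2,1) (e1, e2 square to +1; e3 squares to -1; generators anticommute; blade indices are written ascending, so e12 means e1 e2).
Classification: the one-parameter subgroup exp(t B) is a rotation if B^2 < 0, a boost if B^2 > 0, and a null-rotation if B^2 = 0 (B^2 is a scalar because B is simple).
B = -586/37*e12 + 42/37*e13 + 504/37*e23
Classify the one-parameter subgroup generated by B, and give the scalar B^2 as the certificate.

B^2 term by term: the squares give (-586/37)^2*(e12)^2 + (42/37)^2*(e13)^2 + (504/37)^2*(e23)^2 = 343396/1369*(-1) + 1764/1369*(+1) + 254016/1369*(+1) = -64 (each basis 2-blade squares to minus the product of its generators' squares); cross terms between blades sharing an index anticommute and cancel. So B^2 = -64.
Answer: rotation, certificate B^2 = -64. B^2 = -64 is basis-independent, so its sign is the whole story.


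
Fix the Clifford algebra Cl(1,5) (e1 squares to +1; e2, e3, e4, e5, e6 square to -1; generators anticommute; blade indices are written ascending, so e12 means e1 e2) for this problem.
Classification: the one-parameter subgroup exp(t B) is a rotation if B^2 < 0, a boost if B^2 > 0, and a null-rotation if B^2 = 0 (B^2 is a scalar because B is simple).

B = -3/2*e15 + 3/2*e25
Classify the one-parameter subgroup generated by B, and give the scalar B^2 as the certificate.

B^2 term by term: the squares give (-3/2)^2*(e15)^2 + (3/2)^2*(e25)^2 = 9/4*(+1) + 9/4*(-1) = 0 (each basis 2-blade squares to minus the product of its generators' squares); cross terms between blades sharing an index anticommute and cancel. So B^2 = 0.
Answer: null-rotation, certificate B^2 = 0. The scalar 0 is the complete invariant here: its sign names the subgroup type.


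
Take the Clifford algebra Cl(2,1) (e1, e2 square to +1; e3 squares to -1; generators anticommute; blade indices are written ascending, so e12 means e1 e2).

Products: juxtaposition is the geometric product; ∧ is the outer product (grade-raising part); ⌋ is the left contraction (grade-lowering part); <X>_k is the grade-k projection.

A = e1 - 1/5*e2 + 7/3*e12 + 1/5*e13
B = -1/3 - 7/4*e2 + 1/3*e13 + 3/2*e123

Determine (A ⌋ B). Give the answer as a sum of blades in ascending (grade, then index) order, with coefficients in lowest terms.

step 1: 5/12 - 3/10*e2 - 19/6*e3 + 3/10*e13 + 3/2*e23
Answer: 5/12 - 3/10*e2 - 19/6*e3 + 3/10*e13 + 3/2*e23


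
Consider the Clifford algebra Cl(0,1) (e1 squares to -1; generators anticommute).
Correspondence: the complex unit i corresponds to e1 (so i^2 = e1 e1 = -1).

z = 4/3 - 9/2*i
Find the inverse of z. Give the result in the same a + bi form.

In blades: z = 4/3 - 9/2*e1.
With qbar = 4/3 + 9/2*e1 (scalar fixed, mapped units negated), z qbar = 793/36 (the sum of squared coefficients), so z^-1 = qbar / (793/36) = 48/793 + 162/793*e1; translating back:
Answer: 48/793 + 162/793*i


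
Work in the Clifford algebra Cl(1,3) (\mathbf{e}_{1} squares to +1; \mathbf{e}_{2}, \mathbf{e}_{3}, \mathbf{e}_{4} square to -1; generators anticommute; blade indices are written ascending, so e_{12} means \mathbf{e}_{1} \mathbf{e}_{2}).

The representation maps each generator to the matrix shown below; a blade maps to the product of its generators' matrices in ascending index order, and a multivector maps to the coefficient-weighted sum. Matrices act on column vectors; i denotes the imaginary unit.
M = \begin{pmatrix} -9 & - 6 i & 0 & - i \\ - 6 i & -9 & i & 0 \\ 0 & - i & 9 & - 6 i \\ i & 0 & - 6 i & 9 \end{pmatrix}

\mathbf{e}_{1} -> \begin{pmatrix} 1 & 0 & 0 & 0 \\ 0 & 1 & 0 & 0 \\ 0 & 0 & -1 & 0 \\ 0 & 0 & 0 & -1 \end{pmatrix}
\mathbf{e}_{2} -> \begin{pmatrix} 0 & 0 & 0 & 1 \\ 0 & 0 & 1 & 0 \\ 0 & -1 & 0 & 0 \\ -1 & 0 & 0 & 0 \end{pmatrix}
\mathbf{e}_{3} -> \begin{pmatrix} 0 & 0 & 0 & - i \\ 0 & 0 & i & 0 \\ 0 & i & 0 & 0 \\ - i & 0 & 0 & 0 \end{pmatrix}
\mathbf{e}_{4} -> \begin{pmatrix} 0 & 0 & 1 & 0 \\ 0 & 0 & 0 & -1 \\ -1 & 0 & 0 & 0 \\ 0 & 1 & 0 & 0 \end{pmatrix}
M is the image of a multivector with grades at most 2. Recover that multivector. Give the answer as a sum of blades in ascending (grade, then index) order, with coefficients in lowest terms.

Method: the blade images are trace-orthogonal — tr(rho(e_A) rho(e_B)^-1) = 4 if A = B and 0 otherwise — and rho(e_A)^-1 = (e_A)^2 * rho(e_A) with (e_A)^2 = +1 or -1, so the coefficient of e_A in the preimage is (e_A)^2 * tr(M rho(e_A))/4.
Nonzero projections over blades of grade <= 2: e_{1}: (e_{1})^2 = +1, tr(M rho(e_{1})) = -36, coefficient -9; e_{13}: (e_{13})^2 = +1, tr(M rho(e_{13})) = 4, coefficient 1; e_{34}: (e_{34})^2 = -1, tr(M rho(e_{34})) = -24, coefficient 6. Every other blade of grade <= 2 projects to 0.
Answer: -9 e_{1} + e_{13} + 6 e_{34}


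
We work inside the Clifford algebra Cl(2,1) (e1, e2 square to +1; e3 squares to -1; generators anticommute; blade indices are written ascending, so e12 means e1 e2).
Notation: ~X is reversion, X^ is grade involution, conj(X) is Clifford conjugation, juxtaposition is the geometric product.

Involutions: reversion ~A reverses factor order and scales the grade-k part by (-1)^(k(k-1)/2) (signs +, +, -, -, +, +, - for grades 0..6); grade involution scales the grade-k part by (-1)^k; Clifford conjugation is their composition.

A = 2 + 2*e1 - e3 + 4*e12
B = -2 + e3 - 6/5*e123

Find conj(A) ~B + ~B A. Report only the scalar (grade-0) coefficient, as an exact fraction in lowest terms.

first term: -5 + 4*e1 + 24/5*e3 + 34/5*e12 - 2*e13 - 12/5*e23 - 8/5*e123
second term: -3 - 4*e1 - 4/5*e3 - 34/5*e12 - 2*e13 + 12/5*e23 + 32/5*e123
Answer: -8


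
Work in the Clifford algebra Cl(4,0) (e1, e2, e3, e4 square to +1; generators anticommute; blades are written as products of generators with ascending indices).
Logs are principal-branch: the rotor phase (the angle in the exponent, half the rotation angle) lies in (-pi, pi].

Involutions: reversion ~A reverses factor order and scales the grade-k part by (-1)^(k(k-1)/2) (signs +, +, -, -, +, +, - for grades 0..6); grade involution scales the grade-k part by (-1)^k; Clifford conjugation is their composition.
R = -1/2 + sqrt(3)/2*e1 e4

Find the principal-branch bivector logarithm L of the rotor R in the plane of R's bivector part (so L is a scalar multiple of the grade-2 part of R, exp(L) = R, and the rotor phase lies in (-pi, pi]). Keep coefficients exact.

The scalar part of R is -1/2, which pins the rotor phase on the principal branch; dividing the bivector part by the sine of that phase recovers the unit plane, and L is the phase times that plane.
Concretely: cos(phase) = -1/2 gives phase = ±2*pi/3, and since phase/sin(phase) is even the sign is immaterial: L = (phase/sin(phase)) * <R>_2 = (4*sqrt(3)*pi/9) * <R>_2.
Answer: 2*pi/3*e1 e4


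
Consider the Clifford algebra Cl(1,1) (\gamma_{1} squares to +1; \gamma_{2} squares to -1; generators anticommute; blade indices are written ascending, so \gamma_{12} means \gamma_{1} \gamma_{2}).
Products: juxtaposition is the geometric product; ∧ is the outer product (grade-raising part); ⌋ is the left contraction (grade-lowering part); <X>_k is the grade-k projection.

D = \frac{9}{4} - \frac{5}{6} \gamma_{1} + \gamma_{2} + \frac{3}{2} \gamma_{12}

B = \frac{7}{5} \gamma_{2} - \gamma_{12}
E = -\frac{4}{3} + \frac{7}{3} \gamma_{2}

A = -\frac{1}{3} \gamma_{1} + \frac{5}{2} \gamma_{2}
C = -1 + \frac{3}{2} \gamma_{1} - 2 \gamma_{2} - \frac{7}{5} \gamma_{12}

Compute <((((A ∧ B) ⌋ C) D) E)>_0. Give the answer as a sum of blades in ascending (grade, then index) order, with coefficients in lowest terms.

step 1: -\frac{7}{15} \gamma_{12}
step 2: \frac{49}{75}
step 3: \frac{147}{100} - \frac{49}{90} \gamma_{1} + \frac{49}{75} \gamma_{2} + \frac{49}{50} \gamma_{12}
step 4: -\frac{784}{225} - \frac{2107}{1350} \gamma_{1} + \frac{2303}{900} \gamma_{2} - \frac{3479}{1350} \gamma_{12}
step 5: -\frac{784}{225}
Answer: -\frac{784}{225}


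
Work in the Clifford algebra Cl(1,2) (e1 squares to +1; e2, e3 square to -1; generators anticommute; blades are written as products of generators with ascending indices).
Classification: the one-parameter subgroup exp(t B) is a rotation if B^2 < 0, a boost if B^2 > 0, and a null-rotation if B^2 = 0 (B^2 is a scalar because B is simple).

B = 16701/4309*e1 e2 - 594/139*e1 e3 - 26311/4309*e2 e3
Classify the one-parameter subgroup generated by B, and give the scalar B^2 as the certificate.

B^2 term by term: the squares give (16701/4309)^2*(e1 e2)^2 + (-594/139)^2*(e1 e3)^2 + (-26311/4309)^2*(e2 e3)^2 = 278923401/18567481*(+1) + 352836/19321*(+1) + 692268721/18567481*(-1) = -4 (each basis 2-blade squares to minus the product of its generators' squares); cross terms between blades sharing an index anticommute and cancel. So B^2 = -4.
Answer: rotation, certificate B^2 = -4. No conjugation can change B^2 = -4; the sign gives the class.


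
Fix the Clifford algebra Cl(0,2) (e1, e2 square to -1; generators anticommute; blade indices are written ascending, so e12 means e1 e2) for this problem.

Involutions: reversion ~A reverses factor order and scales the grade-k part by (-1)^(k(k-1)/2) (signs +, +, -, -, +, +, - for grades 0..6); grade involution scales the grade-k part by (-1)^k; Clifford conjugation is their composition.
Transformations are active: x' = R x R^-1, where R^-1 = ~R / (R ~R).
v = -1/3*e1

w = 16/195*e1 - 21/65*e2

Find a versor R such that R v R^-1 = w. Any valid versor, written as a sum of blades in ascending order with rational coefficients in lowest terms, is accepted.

A norm check does it: q(v) = q(w) = -1/9, hence R = v + w = -49/195*e1 - 21/65*e2 realises the map — parallel part kept, (v - w)/2 negated, v carried to w.
Answer: -49/195*e1 - 21/65*e2


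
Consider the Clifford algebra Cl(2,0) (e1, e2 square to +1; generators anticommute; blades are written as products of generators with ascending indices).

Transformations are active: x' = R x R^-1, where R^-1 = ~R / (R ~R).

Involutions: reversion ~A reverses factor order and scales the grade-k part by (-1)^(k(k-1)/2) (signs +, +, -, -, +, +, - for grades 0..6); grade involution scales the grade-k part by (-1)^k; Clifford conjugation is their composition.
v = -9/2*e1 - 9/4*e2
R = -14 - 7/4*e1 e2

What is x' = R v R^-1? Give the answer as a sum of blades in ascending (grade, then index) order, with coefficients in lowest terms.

~R = -14 + 7/4*e1 e2, and R ~R = 3185/16, so R^-1 = ~R / (3185/16).
R v = 1071/16*e1 + 189/8*e2
Answer: -639/130*e1 - 279/260*e2


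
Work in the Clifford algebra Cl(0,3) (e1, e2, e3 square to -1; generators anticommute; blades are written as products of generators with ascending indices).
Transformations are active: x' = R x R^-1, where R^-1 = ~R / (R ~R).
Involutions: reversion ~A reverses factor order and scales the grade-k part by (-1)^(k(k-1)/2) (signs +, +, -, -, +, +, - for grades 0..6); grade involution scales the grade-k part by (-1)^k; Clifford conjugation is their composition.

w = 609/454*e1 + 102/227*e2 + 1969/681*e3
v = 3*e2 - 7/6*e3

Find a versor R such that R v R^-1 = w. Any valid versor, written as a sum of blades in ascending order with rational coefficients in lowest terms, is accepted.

A norm check does it: q(v) = q(w) = -373/36, hence R = v + w = 609/454*e1 + 783/227*e2 + 783/454*e3 realises the map — parallel part kept, (v - w)/2 negated, v carried to w.
Answer: 609/454*e1 + 783/227*e2 + 783/454*e3


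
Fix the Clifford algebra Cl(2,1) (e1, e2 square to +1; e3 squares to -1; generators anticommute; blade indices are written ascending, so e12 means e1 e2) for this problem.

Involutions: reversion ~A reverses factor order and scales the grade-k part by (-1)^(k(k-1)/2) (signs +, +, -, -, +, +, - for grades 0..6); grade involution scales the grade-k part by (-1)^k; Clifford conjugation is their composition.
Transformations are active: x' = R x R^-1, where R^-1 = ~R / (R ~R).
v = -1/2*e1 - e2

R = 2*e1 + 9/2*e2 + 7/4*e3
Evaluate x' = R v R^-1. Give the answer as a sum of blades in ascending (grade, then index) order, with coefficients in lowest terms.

~R = 2*e1 + 9/2*e2 + 7/4*e3, and R ~R = 339/16, so R^-1 = ~R / (339/16).
R v = -11/2 + 1/4*e12 + 7/8*e13 + 7/4*e23
Answer: -365/678*e1 - 151/113*e2 - 308/339*e3


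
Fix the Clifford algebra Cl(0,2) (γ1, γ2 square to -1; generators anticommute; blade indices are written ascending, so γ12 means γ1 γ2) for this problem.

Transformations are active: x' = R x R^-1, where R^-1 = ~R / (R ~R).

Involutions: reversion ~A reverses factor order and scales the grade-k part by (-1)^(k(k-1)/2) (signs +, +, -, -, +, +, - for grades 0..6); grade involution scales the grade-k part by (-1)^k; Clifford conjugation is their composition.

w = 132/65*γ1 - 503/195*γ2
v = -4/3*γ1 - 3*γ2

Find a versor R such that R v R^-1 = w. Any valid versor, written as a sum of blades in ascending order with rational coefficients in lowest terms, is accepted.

The midline construction: v and w both square to -97/9, so reflecting in their sum 136/195*γ1 - 1088/195*γ2 exchanges them.
Answer: 136/195*γ1 - 1088/195*γ2


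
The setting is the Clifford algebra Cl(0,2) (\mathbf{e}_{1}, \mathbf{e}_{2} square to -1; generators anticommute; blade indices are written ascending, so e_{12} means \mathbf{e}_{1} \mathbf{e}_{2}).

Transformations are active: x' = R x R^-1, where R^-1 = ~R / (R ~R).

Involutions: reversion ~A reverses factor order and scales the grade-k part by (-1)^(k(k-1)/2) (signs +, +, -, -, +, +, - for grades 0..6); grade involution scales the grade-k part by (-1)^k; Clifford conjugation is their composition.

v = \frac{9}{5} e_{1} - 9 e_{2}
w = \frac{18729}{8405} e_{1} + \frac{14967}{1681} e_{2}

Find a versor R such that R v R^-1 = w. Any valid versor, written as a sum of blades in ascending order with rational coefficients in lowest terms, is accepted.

The midline construction: v and w both square to -\frac{2106}{25}, so reflecting in their sum \frac{33858}{8405} e_{1} - \frac{162}{1681} e_{2} exchanges them.
Answer: \frac{33858}{8405} e_{1} - \frac{162}{1681} e_{2}


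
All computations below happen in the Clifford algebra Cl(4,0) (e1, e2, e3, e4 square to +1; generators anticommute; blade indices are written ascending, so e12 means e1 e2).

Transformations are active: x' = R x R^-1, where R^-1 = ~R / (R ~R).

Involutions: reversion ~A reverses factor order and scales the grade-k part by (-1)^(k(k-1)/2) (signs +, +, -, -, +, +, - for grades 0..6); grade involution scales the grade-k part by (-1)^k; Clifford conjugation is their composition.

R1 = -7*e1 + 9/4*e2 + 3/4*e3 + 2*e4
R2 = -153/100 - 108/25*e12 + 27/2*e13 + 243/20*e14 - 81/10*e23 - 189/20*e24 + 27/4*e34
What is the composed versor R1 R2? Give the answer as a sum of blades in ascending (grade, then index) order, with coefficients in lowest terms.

Distribute over the terms of R1 (each basis-blade product reordered to ascending indices, repeated generators contracted through their squares):
(-7*e1) R2 = 1071/100*e1 + 756/25*e2 - 189/2*e3 - 1701/20*e4 + 567/10*e123 + 1323/20*e124 - 189/4*e134
(9/4*e2) R2 = 243/25*e1 - 1377/400*e2 - 729/40*e3 - 1701/80*e4 - 243/8*e123 - 2187/80*e124 + 243/16*e234
(3/4*e3) R2 = -81/8*e1 + 243/40*e2 - 459/400*e3 + 81/16*e4 - 81/25*e123 - 729/80*e134 + 567/80*e234
(2*e4) R2 = -243/10*e1 + 189/10*e2 - 27/2*e3 - 153/50*e4 - 216/25*e124 + 27*e134 - 81/5*e234
Summing the partial products and collecting blades:
Answer: -2799/200*e1 + 20709/400*e2 - 50949/400*e3 - 10431/100*e4 + 4617/200*e123 + 12069/400*e124 - 2349/80*e134 + 243/40*e234


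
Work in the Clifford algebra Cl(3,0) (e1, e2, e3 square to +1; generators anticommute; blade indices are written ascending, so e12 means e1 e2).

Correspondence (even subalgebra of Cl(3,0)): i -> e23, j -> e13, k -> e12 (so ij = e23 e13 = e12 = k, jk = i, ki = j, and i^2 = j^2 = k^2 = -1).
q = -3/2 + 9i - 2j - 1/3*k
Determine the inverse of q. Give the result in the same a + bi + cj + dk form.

In blades: q = -3/2 - 1/3*e12 - 2*e13 + 9*e23.
With qbar = -3/2 + 1/3*e12 + 2*e13 - 9*e23 (scalar fixed, mapped units negated), q qbar = 3145/36 (the sum of squared coefficients), so q^-1 = qbar / (3145/36) = -54/3145 + 12/3145*e12 + 72/3145*e13 - 324/3145*e23; translating back:
Answer: -54/3145 - 324/3145*i + 72/3145*j + 12/3145*k


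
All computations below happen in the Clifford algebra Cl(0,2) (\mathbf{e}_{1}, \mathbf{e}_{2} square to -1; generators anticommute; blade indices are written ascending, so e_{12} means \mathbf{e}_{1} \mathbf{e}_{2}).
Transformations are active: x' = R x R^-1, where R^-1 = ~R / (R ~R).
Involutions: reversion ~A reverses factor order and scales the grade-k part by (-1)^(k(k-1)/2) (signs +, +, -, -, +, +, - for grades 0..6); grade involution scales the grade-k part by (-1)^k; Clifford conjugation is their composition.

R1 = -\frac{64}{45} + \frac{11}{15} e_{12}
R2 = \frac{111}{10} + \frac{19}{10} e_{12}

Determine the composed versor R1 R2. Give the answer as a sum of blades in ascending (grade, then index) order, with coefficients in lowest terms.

Distribute over the terms of R1 (each basis-blade product reordered to ascending indices, repeated generators contracted through their squares):
(-\frac{64}{45}) R2 = -\frac{1184}{75} - \frac{608}{225} e_{12}
(\frac{11}{15} e_{12}) R2 = -\frac{209}{150} + \frac{407}{50} e_{12}
Summing the partial products and collecting blades:
Answer: -\frac{859}{50} + \frac{2447}{450} e_{12}


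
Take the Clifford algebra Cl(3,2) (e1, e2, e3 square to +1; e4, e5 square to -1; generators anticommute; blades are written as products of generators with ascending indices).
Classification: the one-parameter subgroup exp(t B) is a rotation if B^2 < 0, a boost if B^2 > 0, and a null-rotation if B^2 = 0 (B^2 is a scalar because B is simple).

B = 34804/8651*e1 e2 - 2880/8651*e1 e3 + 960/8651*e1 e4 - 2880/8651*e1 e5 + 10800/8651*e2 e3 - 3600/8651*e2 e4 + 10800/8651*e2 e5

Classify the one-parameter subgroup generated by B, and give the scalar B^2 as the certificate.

B^2 term by term: the squares give (34804/8651)^2*(e1 e2)^2 + (-2880/8651)^2*(e1 e3)^2 + (960/8651)^2*(e1 e4)^2 + (-2880/8651)^2*(e1 e5)^2 + (10800/8651)^2*(e2 e3)^2 + (-3600/8651)^2*(e2 e4)^2 + (10800/8651)^2*(e2 e5)^2 = 1211318416/74839801*(-1) + 8294400/74839801*(-1) + 921600/74839801*(+1) + 8294400/74839801*(+1) + 116640000/74839801*(-1) + 12960000/74839801*(+1) + 116640000/74839801*(+1) = -16 (each basis 2-blade squares to minus the product of its generators' squares); cross terms between blades sharing an index anticommute and cancel; the commuting (index-disjoint) pairs give grade-4 terms 2*c*c'*(blade product), which cancel blade by blade — e1 e2 e3 e4: -20736000/74839801 + 20736000/74839801 = 0; e1 e2 e3 e5: 62208000/74839801 - 62208000/74839801 = 0; e1 e2 e4 e5: -20736000/74839801 + 20736000/74839801 = 0 — confirming B is simple. So B^2 = -16.
Answer: rotation, certificate B^2 = -16. Why this suffices: the scalar -16 survives any versor conjugation, so its sign alone determines the class however B is presented.


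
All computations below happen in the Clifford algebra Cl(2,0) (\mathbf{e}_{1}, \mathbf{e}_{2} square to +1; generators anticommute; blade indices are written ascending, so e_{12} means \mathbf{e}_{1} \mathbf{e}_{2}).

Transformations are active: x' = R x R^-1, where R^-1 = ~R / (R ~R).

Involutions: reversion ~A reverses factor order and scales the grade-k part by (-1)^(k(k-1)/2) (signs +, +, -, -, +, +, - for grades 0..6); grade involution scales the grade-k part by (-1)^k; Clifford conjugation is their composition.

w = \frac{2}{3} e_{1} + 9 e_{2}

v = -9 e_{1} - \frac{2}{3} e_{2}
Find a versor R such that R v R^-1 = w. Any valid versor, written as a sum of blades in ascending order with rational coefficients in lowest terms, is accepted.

The midline construction: v and w both square to \frac{733}{9}, so reflecting in their sum -\frac{25}{3} e_{1} + \frac{25}{3} e_{2} exchanges them.
Answer: -\frac{25}{3} e_{1} + \frac{25}{3} e_{2}


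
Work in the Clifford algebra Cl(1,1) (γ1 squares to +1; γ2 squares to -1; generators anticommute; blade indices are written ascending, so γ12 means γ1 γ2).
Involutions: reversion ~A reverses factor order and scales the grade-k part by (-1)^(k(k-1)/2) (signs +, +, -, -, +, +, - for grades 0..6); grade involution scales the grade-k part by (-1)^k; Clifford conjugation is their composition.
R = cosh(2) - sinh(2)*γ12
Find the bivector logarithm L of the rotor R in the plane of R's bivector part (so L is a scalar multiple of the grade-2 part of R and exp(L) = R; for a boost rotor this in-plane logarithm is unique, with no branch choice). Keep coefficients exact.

The scalar part of R is cosh(2), which fixes the rapidity magnitude through cosh (cosh is even, so it cannot fix the sign — the bivector part carries that); dividing the bivector part by sinh of the rapidity gives the plane, and L = rapidity * plane, where the joint sign ambiguity of (rapidity, plane) cancels in the product.
Concretely: cosh(rapidity) = cosh(2) gives rapidity = ±2, and since rapidity/sinh(rapidity) is even the sign is immaterial: L = (rapidity/sinh(rapidity)) * <R>_2 = (2/sinh(2)) * <R>_2.
Answer: -2*γ12


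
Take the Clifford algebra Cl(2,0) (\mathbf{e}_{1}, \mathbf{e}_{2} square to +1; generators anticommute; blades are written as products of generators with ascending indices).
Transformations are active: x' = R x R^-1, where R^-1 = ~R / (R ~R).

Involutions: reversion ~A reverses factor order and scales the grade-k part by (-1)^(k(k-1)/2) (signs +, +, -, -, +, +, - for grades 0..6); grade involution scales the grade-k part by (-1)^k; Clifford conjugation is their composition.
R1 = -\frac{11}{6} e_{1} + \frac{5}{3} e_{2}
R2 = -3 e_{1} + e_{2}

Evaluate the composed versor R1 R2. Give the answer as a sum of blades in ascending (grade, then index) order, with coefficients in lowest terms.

Distribute over the terms of R1 (each basis-blade product reordered to ascending indices, repeated generators contracted through their squares):
(-\frac{11}{6} e_{1}) R2 = \frac{11}{2} - \frac{11}{6} e_{1} e_{2}
(\frac{5}{3} e_{2}) R2 = \frac{5}{3} + 5 e_{1} e_{2}
Summing the partial products and collecting blades:
Answer: \frac{43}{6} + \frac{19}{6} e_{1} e_{2}


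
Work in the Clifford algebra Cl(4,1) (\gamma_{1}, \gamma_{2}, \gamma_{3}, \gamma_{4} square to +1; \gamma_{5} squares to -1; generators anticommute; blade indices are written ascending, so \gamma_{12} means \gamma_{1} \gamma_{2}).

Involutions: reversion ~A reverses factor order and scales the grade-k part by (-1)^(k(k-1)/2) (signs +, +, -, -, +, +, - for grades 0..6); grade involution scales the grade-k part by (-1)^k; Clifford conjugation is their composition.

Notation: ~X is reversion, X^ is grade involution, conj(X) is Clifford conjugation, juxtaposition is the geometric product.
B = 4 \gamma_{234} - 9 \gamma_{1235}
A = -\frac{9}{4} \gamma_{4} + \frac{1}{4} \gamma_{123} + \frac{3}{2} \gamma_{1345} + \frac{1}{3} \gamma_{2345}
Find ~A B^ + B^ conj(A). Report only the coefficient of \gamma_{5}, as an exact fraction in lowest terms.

first term: -\frac{43}{12} \gamma_{5} - 4 \gamma_{14} + 9 \gamma_{23} + \frac{27}{2} \gamma_{24} - 6 \gamma_{125} - \frac{81}{4} \gamma_{12345}
second term: -\frac{11}{12} \gamma_{5} + 2 \gamma_{14} - 9 \gamma_{23} - \frac{27}{2} \gamma_{24} - 6 \gamma_{125} + \frac{81}{4} \gamma_{12345}
Answer: -\frac{9}{2}


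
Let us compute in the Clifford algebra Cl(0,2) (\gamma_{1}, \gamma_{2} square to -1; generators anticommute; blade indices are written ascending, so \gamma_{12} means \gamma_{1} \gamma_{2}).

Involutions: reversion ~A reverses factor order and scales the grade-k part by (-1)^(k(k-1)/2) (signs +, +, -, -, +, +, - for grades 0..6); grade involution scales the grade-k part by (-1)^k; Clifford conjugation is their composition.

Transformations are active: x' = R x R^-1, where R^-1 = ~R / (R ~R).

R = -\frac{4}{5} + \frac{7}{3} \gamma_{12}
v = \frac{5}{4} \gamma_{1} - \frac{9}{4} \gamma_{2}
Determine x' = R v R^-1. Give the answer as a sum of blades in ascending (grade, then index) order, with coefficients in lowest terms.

~R = -\frac{4}{5} - \frac{7}{3} \gamma_{12}, and R ~R = \frac{1369}{225}, so R^-1 = ~R / (\frac{1369}{225}).
R v = \frac{17}{4} \gamma_{1} + \frac{283}{60} \gamma_{2}
Answer: -\frac{12965}{5476} \gamma_{1} + \frac{5529}{5476} \gamma_{2}


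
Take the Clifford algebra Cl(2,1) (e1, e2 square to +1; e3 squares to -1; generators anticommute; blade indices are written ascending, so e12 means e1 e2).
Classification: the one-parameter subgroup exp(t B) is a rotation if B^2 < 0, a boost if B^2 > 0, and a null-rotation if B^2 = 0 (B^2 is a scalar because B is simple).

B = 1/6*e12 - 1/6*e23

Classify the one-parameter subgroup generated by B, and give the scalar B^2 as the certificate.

B^2 term by term: the squares give (1/6)^2*(e12)^2 + (-1/6)^2*(e23)^2 = 1/36*(-1) + 1/36*(+1) = 0 (each basis 2-blade squares to minus the product of its generators' squares); cross terms between blades sharing an index anticommute and cancel. So B^2 = 0.
Answer: null-rotation, certificate B^2 = 0. No conjugation can change B^2 = 0; the sign gives the class.


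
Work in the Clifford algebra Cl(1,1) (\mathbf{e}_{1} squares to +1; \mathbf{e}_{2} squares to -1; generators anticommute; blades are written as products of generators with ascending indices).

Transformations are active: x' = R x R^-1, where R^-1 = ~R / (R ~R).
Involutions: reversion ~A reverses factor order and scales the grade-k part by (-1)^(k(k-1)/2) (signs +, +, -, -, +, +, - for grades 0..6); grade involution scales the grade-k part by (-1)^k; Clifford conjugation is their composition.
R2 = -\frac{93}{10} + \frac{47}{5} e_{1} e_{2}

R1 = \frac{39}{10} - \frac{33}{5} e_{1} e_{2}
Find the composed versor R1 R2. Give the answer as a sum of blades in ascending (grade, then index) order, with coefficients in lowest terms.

Distribute over the terms of R1 (each basis-blade product reordered to ascending indices, repeated generators contracted through their squares):
(\frac{39}{10}) R2 = -\frac{3627}{100} + \frac{1833}{50} e_{1} e_{2}
(-\frac{33}{5} e_{1} e_{2}) R2 = -\frac{1551}{25} + \frac{3069}{50} e_{1} e_{2}
Summing the partial products and collecting blades:
Answer: -\frac{9831}{100} + \frac{2451}{25} e_{1} e_{2}


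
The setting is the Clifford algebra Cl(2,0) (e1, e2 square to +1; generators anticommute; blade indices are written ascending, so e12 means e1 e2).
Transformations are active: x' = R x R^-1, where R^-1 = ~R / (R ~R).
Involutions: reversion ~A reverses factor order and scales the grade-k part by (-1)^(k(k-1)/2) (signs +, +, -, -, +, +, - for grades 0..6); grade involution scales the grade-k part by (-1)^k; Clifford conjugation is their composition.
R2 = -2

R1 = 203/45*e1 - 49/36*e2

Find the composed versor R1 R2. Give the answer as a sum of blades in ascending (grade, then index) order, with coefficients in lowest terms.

Distribute over the terms of R2 (each basis-blade product reordered to ascending indices, repeated generators contracted through their squares):
R1 (-2) = -406/45*e1 + 49/18*e2
Answer: -406/45*e1 + 49/18*e2


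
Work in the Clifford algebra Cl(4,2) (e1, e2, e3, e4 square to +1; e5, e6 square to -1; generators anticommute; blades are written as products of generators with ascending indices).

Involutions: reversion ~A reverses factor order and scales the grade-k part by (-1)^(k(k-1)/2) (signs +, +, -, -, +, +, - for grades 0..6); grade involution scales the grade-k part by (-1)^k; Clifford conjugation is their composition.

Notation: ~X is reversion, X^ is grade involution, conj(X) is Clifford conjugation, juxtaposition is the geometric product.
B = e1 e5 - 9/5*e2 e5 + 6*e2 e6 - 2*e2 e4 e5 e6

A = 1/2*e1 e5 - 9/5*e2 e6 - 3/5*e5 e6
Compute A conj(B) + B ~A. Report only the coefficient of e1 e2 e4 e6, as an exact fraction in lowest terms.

first term: 103/10 + 9/10*e1 e2 + 3/5*e1 e6 - 6/5*e2 e4 - 18/5*e2 e5 - 27/25*e2 e6 + 18/5*e4 e5 - 81/25*e5 e6 + e1 e2 e4 e6 + 6/5*e1 e2 e5 e6
second term: 103/10 - 9/10*e1 e2 - 3/5*e1 e6 + 6/5*e2 e4 + 18/5*e2 e5 + 27/25*e2 e6 - 18/5*e4 e5 + 81/25*e5 e6 + e1 e2 e4 e6 + 6/5*e1 e2 e5 e6
Answer: 2


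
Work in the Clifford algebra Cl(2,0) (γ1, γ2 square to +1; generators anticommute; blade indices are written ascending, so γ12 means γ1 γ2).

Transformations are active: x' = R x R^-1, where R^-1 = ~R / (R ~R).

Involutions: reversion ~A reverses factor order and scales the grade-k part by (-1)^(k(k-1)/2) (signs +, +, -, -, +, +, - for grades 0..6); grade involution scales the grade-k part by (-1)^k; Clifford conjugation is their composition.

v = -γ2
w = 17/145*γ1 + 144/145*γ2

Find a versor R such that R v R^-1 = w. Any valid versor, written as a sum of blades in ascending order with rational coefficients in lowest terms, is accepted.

R = v + w = 17/145*γ1 - 1/145*γ2 works: the equal norms (1) guarantee its sandwich swaps v into w.
Answer: 17/145*γ1 - 1/145*γ2


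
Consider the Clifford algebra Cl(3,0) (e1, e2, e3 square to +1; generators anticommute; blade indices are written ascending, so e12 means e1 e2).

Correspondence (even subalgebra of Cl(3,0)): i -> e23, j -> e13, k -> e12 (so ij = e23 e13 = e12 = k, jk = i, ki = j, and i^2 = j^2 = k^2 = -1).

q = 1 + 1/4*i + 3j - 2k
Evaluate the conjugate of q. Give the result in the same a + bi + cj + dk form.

In blades: q = 1 - 2*e12 + 3*e13 + 1/4*e23.
Quaternion conjugation is reversion on the even subalgebra: the scalar is fixed and every grade-2 blade flips sign, giving 1 + 2*e12 - 3*e13 - 1/4*e23; translating back:
Answer: 1 - 1/4*i - 3j + 2k


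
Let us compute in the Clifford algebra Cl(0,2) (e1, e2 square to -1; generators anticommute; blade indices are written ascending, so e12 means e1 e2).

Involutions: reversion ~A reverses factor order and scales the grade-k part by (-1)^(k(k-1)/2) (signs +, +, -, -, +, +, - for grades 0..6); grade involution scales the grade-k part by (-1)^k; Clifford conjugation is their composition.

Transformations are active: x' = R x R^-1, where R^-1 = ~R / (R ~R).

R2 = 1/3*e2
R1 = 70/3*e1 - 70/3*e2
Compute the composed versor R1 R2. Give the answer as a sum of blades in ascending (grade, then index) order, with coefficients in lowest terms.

Distribute over the terms of R2 (each basis-blade product reordered to ascending indices, repeated generators contracted through their squares):
R1 (1/3*e2) = 70/9 + 70/9*e12
Answer: 70/9 + 70/9*e12


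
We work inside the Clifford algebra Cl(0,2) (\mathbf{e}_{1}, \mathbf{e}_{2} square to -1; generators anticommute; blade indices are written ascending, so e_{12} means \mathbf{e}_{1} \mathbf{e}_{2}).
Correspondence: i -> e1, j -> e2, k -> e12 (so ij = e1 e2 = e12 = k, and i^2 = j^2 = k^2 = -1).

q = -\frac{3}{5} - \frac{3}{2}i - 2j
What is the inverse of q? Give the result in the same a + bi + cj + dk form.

In blades: q = -\frac{3}{5} - \frac{3}{2} e_{1} - 2 e_{2}.
With qbar = -\frac{3}{5} + \frac{3}{2} e_{1} + 2 e_{2} (scalar fixed, mapped units negated), q qbar = \frac{661}{100} (the sum of squared coefficients), so q^-1 = qbar / (\frac{661}{100}) = -\frac{60}{661} + \frac{150}{661} e_{1} + \frac{200}{661} e_{2}; translating back:
Answer: -\frac{60}{661} + \frac{150}{661}i + \frac{200}{661}j


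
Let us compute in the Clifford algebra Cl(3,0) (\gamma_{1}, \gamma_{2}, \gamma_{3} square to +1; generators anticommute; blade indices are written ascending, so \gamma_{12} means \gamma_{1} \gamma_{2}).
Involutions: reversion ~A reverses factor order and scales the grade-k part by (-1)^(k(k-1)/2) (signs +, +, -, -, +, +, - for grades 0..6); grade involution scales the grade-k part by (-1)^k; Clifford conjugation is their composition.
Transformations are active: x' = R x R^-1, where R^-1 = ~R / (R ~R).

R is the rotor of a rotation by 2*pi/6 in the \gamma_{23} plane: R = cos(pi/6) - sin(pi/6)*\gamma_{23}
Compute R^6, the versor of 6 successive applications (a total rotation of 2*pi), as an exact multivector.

The rotor phase is half the rotation angle and phases add under composition, so 6 steps in the \gamma_{23} plane accumulate phase 6*(pi/6) = \pi: R^6 = cos(\pi) - sin(\pi)*\gamma_{23}.
cos(\pi) = -1 and sin(\pi) = 0, so R^6 = -1. The total rotation 2*pi is 1 full turn, so every vector returns to itself, yet the rotor is -1, on the OTHER sheet of the double cover (an odd number of 2*pi turns).
Answer: -1
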